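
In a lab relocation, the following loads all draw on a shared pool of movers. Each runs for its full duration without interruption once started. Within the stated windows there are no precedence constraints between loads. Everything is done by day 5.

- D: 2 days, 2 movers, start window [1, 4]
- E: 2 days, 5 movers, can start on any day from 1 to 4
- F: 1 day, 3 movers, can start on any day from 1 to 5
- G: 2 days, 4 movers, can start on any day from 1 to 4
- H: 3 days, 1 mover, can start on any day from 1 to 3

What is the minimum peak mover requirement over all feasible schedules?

Early-start (D@1, E@1, F@1, G@1, H@1) gives peak 15: d1:15  d2:12  d3:1  d4:0  d5:0.
Shift E→3, F→5, H→3.
Schedule D@1, E@3, F@5, G@1, H@3: d1:6  d2:6  d3:6  d4:6  d5:4 — peak 6.
Total mover-days = 28 over 5 days ⇒ peak ≥ ⌈28/5⌉ = 6, so 6 is optimal.

6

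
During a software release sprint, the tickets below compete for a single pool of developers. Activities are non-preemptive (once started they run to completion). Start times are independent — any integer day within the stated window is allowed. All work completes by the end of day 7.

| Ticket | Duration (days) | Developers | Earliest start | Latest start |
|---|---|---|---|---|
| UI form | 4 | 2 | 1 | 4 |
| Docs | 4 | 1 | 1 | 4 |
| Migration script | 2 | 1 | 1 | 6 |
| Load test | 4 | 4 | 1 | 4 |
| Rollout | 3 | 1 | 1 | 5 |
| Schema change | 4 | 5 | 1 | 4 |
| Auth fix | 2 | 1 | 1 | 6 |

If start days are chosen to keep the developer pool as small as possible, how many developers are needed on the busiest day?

12

Early-start (UI form@1, Docs@1, Migration script@1, Load test@1, Rollout@1, Schema change@1, Auth fix@1) gives peak 15: d1:15  d2:15  d3:13  d4:12  d5:0  d6:0  d7:0.
Shift Schema change→4.
Schedule UI form@1, Docs@1, Migration script@1, Load test@1, Rollout@1, Schema change@4, Auth fix@1: d1:10  d2:10  d3:8  d4:12  d5:5  d6:5  d7:5 — peak 12.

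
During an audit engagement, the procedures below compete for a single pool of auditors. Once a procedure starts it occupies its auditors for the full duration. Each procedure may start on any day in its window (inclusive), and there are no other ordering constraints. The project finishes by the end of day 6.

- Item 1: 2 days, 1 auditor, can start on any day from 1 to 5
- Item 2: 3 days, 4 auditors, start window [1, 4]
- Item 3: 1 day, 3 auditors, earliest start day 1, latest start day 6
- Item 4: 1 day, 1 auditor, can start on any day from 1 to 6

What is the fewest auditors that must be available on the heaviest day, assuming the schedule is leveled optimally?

4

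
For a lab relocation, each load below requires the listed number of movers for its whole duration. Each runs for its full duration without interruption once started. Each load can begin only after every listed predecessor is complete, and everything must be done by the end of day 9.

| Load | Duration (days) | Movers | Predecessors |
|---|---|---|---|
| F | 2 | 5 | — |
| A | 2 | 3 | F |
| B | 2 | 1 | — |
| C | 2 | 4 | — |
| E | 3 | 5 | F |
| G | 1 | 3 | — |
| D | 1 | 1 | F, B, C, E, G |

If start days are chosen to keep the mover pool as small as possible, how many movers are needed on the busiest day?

6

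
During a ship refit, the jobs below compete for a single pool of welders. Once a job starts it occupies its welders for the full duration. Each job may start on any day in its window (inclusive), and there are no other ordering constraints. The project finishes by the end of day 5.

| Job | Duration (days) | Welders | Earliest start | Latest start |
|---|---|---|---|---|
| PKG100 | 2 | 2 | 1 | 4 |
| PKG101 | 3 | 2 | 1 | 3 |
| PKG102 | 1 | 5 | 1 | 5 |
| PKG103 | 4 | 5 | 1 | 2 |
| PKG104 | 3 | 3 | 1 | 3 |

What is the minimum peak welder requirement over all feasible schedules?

Early-start (PKG100@1, PKG101@1, PKG102@1, PKG103@1, PKG104@1) gives peak 17: d1:17  d2:12  d3:10  d4:5  d5:0.
Shift PKG103→2, PKG104→3.
Schedule PKG100@1, PKG101@1, PKG102@1, PKG103@2, PKG104@3: d1:9  d2:9  d3:10  d4:8  d5:8 — peak 10.

10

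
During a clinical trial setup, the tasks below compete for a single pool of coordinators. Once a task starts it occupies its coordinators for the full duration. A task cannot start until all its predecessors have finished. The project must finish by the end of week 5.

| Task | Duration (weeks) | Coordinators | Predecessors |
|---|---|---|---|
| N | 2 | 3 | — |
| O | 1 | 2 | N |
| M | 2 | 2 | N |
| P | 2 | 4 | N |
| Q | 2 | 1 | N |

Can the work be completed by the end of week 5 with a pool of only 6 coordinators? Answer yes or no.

no

The minimum achievable peak is 7; 6 < 7, so no feasible schedule stays within the cap.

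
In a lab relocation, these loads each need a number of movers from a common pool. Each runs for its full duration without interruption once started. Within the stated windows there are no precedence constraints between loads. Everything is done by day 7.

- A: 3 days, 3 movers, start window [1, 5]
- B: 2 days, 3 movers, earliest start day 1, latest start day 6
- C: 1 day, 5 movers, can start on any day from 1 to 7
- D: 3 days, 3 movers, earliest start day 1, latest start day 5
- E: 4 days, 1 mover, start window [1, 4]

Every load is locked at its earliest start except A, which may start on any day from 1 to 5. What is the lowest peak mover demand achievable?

12

A@1: d1:15  d2:10  d3:7  d4:1  d5:0  d6:0  d7:0 → peak 15
A@2: d1:12  d2:10  d3:7  d4:4  d5:0  d6:0  d7:0 → peak 12
A@3: d1:12  d2:7  d3:7  d4:4  d5:3  d6:0  d7:0 → peak 12
A@4: d1:12  d2:7  d3:4  d4:4  d5:3  d6:3  d7:0 → peak 12
A@5: d1:12  d2:7  d3:4  d4:1  d5:3  d6:3  d7:3 → peak 12
Best is A@2, peak 12.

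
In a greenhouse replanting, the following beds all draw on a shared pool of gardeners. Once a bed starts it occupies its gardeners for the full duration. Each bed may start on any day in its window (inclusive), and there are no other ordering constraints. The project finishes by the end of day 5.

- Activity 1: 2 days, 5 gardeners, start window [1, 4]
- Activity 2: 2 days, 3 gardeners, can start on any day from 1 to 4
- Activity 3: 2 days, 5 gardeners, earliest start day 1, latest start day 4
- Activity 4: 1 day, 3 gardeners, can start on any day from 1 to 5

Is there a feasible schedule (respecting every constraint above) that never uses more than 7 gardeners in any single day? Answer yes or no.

no

The minimum achievable peak is 8; 7 < 8, so no feasible schedule stays within the cap.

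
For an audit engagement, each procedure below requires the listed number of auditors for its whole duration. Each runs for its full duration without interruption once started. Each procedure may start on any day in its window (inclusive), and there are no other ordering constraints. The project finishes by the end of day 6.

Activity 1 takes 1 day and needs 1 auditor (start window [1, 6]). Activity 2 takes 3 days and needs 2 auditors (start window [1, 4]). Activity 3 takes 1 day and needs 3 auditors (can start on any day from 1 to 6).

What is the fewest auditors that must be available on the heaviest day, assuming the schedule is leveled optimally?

3

Early-start (Activity 1@1, Activity 2@1, Activity 3@1) gives peak 6: d1:6  d2:2  d3:2  d4:0  d5:0  d6:0.
Shift Activity 3→4.
Schedule Activity 1@1, Activity 2@1, Activity 3@4: d1:3  d2:2  d3:2  d4:3  d5:0  d6:0 — peak 3.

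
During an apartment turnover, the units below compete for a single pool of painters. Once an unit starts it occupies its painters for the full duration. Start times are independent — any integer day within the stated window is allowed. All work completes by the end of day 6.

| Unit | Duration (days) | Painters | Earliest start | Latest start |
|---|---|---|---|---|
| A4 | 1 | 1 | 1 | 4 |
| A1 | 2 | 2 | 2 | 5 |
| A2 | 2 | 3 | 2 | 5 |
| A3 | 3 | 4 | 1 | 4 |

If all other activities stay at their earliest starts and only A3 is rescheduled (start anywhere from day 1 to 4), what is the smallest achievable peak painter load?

5

A3@1: d1:5  d2:9  d3:9  d4:0  d5:0  d6:0 → peak 9
A3@2: d1:1  d2:9  d3:9  d4:4  d5:0  d6:0 → peak 9
A3@3: d1:1  d2:5  d3:9  d4:4  d5:4  d6:0 → peak 9
A3@4: d1:1  d2:5  d3:5  d4:4  d5:4  d6:4 → peak 5
Best is A3@4, peak 5.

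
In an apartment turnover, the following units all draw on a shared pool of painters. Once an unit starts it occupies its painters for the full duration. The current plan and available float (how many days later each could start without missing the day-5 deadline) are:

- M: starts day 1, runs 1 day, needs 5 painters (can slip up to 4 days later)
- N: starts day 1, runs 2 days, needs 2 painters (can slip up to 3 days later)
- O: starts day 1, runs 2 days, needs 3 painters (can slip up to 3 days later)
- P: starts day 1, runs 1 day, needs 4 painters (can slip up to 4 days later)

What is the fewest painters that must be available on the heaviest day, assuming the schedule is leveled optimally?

5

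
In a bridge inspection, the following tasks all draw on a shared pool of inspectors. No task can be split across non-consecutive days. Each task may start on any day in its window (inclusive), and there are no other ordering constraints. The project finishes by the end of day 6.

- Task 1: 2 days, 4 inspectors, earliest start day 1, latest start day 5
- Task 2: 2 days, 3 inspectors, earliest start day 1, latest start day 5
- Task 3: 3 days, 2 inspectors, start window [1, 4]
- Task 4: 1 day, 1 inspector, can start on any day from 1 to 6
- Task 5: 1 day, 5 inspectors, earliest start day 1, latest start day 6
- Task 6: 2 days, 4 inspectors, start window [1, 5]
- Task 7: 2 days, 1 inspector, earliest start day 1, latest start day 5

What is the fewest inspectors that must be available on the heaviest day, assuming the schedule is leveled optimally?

7

Early-start (Task 1@1, Task 2@1, Task 3@1, Task 4@1, Task 5@1, Task 6@1, Task 7@1) gives peak 20: d1:20  d2:14  d3:2  d4:0  d5:0  d6:0.
Shift Task 3→3, Task 4→3, Task 5→4, Task 6→5, Task 7→5.
Schedule Task 1@1, Task 2@1, Task 3@3, Task 4@3, Task 5@4, Task 6@5, Task 7@5: d1:7  d2:7  d3:3  d4:7  d5:7  d6:5 — peak 7.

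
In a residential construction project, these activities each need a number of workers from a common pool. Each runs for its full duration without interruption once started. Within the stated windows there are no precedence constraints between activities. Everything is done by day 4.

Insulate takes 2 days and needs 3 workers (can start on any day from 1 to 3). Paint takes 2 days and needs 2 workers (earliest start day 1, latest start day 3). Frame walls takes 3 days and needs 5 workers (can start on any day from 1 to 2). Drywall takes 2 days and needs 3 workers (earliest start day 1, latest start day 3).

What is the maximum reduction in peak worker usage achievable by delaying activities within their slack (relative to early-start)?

3

Early-start peak: d1:13  d2:13  d3:5  d4:0 ⇒ 13.
Leveled (Insulate@1, Paint@1, Frame walls@1, Drywall@3): d1:10  d2:10  d3:8  d4:3 ⇒ 10.
Reduction 13 − 10 = 3.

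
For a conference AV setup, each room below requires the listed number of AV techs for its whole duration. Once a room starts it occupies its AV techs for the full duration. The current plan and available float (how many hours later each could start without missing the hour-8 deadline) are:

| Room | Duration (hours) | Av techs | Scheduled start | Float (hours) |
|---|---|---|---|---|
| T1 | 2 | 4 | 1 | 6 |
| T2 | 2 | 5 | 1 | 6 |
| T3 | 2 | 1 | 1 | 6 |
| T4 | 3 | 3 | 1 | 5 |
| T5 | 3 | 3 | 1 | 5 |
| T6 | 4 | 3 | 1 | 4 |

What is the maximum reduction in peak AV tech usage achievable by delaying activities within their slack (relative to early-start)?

Early-start peak: h1:19  h2:19  h3:9  h4:3  h5:0  h6:0  h7:0  h8:0 ⇒ 19.
Leveled (T1@1, T2@7, T3@3, T4@1, T5@4, T6@3): h1:7  h2:7  h3:7  h4:7  h5:6  h6:6  h7:5  h8:5 ⇒ 7.
Reduction 19 − 7 = 12.

12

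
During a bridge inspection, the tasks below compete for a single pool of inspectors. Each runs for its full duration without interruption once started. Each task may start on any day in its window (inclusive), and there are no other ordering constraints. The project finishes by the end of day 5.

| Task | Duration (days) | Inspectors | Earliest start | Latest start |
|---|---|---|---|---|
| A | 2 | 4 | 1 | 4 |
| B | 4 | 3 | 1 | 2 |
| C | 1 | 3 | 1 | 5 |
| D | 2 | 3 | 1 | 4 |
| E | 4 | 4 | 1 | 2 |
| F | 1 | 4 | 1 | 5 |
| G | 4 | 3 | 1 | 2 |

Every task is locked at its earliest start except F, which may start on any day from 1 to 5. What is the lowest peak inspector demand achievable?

20

F@1: d1:24  d2:17  d3:10  d4:10  d5:0 → peak 24
F@2: d1:20  d2:21  d3:10  d4:10  d5:0 → peak 21
F@3: d1:20  d2:17  d3:14  d4:10  d5:0 → peak 20
F@4: d1:20  d2:17  d3:10  d4:14  d5:0 → peak 20
F@5: d1:20  d2:17  d3:10  d4:10  d5:4 → peak 20
Best is F@3, peak 20.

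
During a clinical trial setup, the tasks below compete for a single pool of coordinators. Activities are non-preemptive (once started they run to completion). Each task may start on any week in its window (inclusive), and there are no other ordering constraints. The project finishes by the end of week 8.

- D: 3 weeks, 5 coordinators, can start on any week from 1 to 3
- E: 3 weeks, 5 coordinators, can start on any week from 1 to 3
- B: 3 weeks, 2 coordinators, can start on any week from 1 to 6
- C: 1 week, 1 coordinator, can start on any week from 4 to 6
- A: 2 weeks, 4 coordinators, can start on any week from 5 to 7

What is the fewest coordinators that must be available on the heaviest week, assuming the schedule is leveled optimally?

10

Early-start (D@1, E@1, B@1, C@4, A@5) gives peak 12: w1:12  w2:12  w3:12  w4:1  w5:4  w6:4  w7:0  w8:0.
Shift B→4.
Schedule D@1, E@1, B@4, C@4, A@5: w1:10  w2:10  w3:10  w4:3  w5:6  w6:6  w7:0  w8:0 — peak 10.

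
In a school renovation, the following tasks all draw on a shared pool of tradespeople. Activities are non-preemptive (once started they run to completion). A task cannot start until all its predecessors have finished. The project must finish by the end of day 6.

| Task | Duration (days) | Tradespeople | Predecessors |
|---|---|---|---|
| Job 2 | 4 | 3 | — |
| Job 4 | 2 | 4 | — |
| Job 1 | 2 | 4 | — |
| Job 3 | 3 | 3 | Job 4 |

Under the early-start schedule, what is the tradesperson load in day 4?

At early start, day 4 has: Job 2, Job 3.
Demand: 3 + 3 = 6.

6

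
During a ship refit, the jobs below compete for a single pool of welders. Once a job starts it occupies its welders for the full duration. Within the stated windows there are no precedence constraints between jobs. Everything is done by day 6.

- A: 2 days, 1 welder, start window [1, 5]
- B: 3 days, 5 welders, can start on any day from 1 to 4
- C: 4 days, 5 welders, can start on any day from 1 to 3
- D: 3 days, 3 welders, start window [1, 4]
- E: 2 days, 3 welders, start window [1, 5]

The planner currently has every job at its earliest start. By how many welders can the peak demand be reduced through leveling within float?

Early-start peak: d1:17  d2:17  d3:13  d4:5  d5:0  d6:0 ⇒ 17.
Leveled (A@1, B@1, C@3, D@4, E@1): d1:9  d2:9  d3:10  d4:8  d5:8  d6:8 ⇒ 10.
Reduction 17 − 10 = 7.

7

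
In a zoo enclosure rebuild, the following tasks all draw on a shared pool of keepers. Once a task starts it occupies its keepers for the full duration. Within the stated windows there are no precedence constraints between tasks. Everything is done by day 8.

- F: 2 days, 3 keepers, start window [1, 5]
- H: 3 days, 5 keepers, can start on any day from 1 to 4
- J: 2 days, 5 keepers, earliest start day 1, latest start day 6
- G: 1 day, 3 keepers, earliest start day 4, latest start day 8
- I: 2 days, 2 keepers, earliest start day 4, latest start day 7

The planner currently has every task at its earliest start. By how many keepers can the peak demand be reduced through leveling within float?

Early-start peak: d1:13  d2:13  d3:5  d4:5  d5:2  d6:0  d7:0  d8:0 ⇒ 13.
Leveled (F@4, H@1, J@6, G@8, I@4): d1:5  d2:5  d3:5  d4:5  d5:5  d6:5  d7:5  d8:3 ⇒ 5.
Reduction 13 − 5 = 8.

8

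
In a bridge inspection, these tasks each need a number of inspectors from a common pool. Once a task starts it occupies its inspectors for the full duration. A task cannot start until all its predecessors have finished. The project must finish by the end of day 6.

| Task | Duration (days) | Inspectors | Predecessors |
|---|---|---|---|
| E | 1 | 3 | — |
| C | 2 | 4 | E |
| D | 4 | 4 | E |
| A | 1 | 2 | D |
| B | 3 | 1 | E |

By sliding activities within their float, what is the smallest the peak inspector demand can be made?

8

Early-start (E@1, C@2, D@2, A@6, B@2) gives peak 9: d1:3  d2:9  d3:9  d4:5  d5:4  d6:2.
Shift B→4.
Schedule E@1, C@2, D@2, A@6, B@4: d1:3  d2:8  d3:8  d4:5  d5:5  d6:3 — peak 8.
No arrangement of the 12 feasible schedules does better.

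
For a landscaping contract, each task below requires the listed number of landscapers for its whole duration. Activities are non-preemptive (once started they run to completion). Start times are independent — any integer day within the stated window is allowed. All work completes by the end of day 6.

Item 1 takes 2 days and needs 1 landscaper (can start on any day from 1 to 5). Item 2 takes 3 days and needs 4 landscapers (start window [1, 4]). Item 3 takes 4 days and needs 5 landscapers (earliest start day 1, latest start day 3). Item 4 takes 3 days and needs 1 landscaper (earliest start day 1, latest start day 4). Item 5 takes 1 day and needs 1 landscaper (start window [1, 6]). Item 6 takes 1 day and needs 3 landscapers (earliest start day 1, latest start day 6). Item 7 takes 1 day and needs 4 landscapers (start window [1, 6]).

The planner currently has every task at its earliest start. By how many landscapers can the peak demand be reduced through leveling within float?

10

Early-start peak: d1:19  d2:11  d3:10  d4:5  d5:0  d6:0 ⇒ 19.
Leveled (Item 1@1, Item 2@1, Item 3@3, Item 4@4, Item 5@1, Item 6@1, Item 7@2): d1:9  d2:9  d3:9  d4:6  d5:6  d6:6 ⇒ 9.
Reduction 19 − 9 = 10.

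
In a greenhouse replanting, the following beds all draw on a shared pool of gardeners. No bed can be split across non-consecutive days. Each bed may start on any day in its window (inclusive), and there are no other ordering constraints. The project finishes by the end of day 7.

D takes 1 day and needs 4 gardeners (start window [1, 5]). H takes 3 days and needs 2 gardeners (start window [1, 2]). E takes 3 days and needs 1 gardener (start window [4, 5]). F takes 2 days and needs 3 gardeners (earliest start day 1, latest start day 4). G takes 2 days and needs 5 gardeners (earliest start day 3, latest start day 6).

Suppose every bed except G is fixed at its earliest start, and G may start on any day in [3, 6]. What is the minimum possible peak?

9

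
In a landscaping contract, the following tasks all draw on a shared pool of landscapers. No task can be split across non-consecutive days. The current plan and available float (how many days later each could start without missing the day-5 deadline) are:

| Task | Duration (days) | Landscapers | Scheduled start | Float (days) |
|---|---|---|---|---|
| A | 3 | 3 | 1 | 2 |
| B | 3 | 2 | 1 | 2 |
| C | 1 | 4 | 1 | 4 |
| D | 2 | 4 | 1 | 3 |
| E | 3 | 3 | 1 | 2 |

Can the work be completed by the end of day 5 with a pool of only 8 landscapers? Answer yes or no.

yes

Schedule A@1, B@1, C@4, D@4, E@1: d1:8  d2:8  d3:8  d4:8  d5:4 — peak 8 ≤ 8.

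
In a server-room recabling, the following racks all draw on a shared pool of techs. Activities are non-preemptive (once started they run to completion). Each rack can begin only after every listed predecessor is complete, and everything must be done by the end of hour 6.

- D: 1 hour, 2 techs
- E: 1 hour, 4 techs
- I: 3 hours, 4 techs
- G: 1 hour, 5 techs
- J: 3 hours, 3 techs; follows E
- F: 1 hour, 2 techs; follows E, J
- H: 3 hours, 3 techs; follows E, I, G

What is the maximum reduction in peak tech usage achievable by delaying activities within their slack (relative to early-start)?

Early-start peak: h1:15  h2:7  h3:7  h4:6  h5:5  h6:3 ⇒ 15.
Leveled (D@3, E@1, I@1, G@2, J@3, F@6, H@4): h1:8  h2:9  h3:9  h4:6  h5:6  h6:5 ⇒ 9.
Reduction 15 − 9 = 6.

6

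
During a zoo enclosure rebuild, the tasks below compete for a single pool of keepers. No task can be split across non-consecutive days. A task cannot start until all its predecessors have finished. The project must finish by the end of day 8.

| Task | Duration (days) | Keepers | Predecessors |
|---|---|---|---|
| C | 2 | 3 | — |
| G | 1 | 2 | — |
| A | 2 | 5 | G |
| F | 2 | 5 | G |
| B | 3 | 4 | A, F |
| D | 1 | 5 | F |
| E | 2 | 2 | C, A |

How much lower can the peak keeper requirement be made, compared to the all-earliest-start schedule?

4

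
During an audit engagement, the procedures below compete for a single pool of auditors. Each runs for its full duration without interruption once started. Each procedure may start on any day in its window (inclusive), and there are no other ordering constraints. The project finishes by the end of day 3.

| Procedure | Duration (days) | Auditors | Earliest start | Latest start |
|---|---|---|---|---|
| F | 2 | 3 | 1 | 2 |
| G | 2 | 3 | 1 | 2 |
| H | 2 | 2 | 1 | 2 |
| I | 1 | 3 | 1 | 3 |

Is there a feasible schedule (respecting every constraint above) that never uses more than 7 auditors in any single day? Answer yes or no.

The minimum achievable peak is 8; 7 < 8, so no feasible schedule stays within the cap.

no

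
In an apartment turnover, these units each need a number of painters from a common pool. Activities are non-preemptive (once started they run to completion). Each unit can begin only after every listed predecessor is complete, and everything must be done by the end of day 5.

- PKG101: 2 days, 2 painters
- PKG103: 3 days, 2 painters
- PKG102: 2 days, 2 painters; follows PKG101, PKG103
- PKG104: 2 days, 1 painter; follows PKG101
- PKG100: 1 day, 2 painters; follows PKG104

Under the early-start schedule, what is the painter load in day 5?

At early start, day 5 has: PKG102, PKG100.
Demand: 2 + 2 = 4.

4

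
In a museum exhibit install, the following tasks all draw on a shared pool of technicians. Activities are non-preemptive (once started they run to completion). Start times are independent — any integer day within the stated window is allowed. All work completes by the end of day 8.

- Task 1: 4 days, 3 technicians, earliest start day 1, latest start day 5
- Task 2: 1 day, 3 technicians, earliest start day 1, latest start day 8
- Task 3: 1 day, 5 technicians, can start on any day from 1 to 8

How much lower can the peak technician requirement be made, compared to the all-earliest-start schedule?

Early-start peak: d1:11  d2:3  d3:3  d4:3  d5:0  d6:0  d7:0  d8:0 ⇒ 11.
Leveled (Task 1@1, Task 2@5, Task 3@6): d1:3  d2:3  d3:3  d4:3  d5:3  d6:5  d7:0  d8:0 ⇒ 5.
Reduction 11 − 5 = 6.

6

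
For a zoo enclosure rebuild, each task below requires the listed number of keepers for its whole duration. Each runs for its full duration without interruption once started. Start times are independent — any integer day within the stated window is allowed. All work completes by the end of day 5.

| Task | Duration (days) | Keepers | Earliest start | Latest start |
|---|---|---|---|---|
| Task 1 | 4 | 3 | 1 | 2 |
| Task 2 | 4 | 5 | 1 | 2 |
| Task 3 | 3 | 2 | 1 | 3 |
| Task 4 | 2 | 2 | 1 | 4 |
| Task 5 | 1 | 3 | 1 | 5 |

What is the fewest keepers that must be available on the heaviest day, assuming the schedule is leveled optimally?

Early-start (Task 1@1, Task 2@1, Task 3@1, Task 4@1, Task 5@1) gives peak 15: d1:15  d2:12  d3:10  d4:8  d5:0.
Shift Task 4→4, Task 5→5.
Schedule Task 1@1, Task 2@1, Task 3@1, Task 4@4, Task 5@5: d1:10  d2:10  d3:10  d4:10  d5:5 — peak 10.

10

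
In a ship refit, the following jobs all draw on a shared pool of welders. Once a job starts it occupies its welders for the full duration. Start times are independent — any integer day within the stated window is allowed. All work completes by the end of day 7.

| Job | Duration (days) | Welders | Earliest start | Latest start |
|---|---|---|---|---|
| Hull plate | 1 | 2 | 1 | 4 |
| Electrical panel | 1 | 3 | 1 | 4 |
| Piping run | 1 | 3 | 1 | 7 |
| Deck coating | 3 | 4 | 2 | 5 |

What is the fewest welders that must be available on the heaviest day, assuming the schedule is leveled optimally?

Early-start (Hull plate@1, Electrical panel@1, Piping run@1, Deck coating@2) gives peak 8: d1:8  d2:4  d3:4  d4:4  d5:0  d6:0  d7:0.
Shift Electrical panel→2, Piping run→3, Deck coating→4.
Schedule Hull plate@1, Electrical panel@2, Piping run@3, Deck coating@4: d1:2  d2:3  d3:3  d4:4  d5:4  d6:4  d7:0 — peak 4.

4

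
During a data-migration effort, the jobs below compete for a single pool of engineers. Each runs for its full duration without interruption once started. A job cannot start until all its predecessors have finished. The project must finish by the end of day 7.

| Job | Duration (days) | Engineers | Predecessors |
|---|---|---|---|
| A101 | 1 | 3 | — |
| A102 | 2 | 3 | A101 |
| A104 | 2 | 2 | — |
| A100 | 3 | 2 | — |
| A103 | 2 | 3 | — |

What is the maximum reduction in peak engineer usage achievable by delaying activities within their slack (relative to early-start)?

5

Early-start peak: d1:10  d2:10  d3:5  d4:0  d5:0  d6:0  d7:0 ⇒ 10.
Leveled (A101@1, A102@2, A104@1, A100@3, A103@4): d1:5  d2:5  d3:5  d4:5  d5:5  d6:0  d7:0 ⇒ 5.
Reduction 10 − 5 = 5.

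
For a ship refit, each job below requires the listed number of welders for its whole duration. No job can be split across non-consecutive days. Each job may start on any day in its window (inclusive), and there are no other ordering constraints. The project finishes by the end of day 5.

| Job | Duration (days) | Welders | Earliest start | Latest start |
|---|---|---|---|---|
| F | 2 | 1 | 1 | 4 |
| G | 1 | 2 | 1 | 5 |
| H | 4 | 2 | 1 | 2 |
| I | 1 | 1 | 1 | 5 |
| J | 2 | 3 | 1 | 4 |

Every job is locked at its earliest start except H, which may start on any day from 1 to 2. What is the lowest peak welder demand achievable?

7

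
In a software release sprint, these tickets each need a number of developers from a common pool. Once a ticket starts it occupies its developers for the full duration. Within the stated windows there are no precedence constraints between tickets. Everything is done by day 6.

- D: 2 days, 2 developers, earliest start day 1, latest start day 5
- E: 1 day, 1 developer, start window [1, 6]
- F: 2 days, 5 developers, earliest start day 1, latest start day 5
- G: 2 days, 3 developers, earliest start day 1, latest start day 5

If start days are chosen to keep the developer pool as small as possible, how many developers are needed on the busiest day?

5

Early-start (D@1, E@1, F@1, G@1) gives peak 11: d1:11  d2:10  d3:0  d4:0  d5:0  d6:0.
Shift F→3, G→5.
Schedule D@1, E@1, F@3, G@5: d1:3  d2:2  d3:5  d4:5  d5:3  d6:3 — peak 5.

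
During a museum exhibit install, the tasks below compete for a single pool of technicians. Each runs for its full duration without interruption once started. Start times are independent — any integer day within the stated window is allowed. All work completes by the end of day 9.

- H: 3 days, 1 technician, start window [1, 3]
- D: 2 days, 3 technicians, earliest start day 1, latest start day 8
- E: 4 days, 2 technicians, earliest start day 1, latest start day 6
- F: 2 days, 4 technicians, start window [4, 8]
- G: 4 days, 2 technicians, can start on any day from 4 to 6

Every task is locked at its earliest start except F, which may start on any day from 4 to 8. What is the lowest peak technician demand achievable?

6

F@4: d1:6  d2:6  d3:3  d4:8  d5:6  d6:2  d7:2  d8:0  d9:0 → peak 8
F@5: d1:6  d2:6  d3:3  d4:4  d5:6  d6:6  d7:2  d8:0  d9:0 → peak 6
F@6: d1:6  d2:6  d3:3  d4:4  d5:2  d6:6  d7:6  d8:0  d9:0 → peak 6
F@7: d1:6  d2:6  d3:3  d4:4  d5:2  d6:2  d7:6  d8:4  d9:0 → peak 6
F@8: d1:6  d2:6  d3:3  d4:4  d5:2  d6:2  d7:2  d8:4  d9:4 → peak 6
Best is F@5, peak 6.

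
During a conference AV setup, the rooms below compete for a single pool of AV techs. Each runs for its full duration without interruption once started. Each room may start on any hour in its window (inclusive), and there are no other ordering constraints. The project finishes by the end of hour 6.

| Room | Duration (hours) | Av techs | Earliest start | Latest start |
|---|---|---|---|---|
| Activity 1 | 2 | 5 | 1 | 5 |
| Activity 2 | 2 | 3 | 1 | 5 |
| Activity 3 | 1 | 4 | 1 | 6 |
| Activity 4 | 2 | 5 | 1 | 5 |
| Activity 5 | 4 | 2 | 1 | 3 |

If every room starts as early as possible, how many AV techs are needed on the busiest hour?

19

Early-start schedule: Activity 1@1, Activity 2@1, Activity 3@1, Activity 4@1, Activity 5@1.
Load per hour: hour 1: 19, hour 2: 15, hour 3: 2, hour 4: 2, hour 5: 0, hour 6: 0.
Peak is 19.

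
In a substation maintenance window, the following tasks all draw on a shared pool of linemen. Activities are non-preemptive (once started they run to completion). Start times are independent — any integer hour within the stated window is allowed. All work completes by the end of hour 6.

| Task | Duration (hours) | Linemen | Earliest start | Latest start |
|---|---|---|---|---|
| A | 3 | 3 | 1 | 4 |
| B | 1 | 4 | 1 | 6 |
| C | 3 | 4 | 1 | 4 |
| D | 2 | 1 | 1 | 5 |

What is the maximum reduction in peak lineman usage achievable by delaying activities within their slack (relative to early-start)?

5

Early-start peak: h1:12  h2:8  h3:7  h4:0  h5:0  h6:0 ⇒ 12.
Leveled (A@1, B@1, C@2, D@4): h1:7  h2:7  h3:7  h4:5  h5:1  h6:0 ⇒ 7.
Reduction 12 − 7 = 5.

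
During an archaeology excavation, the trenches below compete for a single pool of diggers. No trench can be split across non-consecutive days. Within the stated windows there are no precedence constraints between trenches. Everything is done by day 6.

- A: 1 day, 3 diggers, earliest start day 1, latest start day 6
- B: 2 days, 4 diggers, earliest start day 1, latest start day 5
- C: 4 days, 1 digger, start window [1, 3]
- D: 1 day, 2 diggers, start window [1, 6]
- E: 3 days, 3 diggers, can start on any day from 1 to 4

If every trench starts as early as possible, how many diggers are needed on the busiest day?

Early-start schedule: A@1, B@1, C@1, D@1, E@1.
Load per day: day 1: 13, day 2: 8, day 3: 4, day 4: 1, day 5: 0, day 6: 0.
Peak is 13.

13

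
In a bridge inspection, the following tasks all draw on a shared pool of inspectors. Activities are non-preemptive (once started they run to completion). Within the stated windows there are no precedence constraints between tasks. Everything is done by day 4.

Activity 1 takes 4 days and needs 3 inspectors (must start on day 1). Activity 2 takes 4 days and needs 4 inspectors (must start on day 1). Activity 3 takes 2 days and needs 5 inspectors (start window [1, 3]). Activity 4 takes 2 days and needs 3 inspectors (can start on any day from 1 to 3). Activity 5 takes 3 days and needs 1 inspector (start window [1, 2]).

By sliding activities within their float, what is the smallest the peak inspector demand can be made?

13

Early-start (Activity 1@1, Activity 2@1, Activity 3@1, Activity 4@1, Activity 5@1) gives peak 16: d1:16  d2:16  d3:8  d4:7.
Shift Activity 4→3.
Schedule Activity 1@1, Activity 2@1, Activity 3@1, Activity 4@3, Activity 5@1: d1:13  d2:13  d3:11  d4:10 — peak 13.
No arrangement of the 18 feasible schedules does better.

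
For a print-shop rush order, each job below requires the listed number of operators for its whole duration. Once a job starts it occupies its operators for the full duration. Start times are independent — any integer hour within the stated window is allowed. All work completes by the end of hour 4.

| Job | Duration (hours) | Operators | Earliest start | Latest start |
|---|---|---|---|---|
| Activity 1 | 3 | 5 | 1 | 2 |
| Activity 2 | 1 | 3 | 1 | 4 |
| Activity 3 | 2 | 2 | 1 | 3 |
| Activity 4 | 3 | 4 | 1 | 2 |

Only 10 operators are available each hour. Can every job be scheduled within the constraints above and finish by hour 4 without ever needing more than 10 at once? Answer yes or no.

The minimum achievable peak is 11; 10 < 11, so no feasible schedule stays within the cap.

no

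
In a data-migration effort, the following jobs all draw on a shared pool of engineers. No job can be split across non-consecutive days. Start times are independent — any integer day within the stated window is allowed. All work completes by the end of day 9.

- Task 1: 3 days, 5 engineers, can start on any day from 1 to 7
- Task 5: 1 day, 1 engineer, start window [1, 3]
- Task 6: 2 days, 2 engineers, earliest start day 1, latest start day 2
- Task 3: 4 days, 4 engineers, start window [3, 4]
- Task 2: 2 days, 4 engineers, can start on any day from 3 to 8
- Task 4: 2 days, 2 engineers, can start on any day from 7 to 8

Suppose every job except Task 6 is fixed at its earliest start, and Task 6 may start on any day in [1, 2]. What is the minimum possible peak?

Task 6@1: d1:8  d2:7  d3:13  d4:8  d5:4  d6:4  d7:2  d8:2  d9:0 → peak 13
Task 6@2: d1:6  d2:7  d3:15  d4:8  d5:4  d6:4  d7:2  d8:2  d9:0 → peak 15
Best is Task 6@1, peak 13.

13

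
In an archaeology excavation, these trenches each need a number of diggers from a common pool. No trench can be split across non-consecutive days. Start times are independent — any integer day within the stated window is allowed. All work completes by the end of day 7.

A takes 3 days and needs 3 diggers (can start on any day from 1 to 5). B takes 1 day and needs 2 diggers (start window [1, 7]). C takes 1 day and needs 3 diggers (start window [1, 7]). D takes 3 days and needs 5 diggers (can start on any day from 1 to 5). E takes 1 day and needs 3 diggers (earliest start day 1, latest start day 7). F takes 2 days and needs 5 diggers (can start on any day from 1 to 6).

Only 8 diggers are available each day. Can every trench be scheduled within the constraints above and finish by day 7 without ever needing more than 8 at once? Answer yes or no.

yes

Schedule A@1, B@1, C@1, D@2, E@4, F@5: d1:8  d2:8  d3:8  d4:8  d5:5  d6:5  d7:0 — peak 8 ≤ 8.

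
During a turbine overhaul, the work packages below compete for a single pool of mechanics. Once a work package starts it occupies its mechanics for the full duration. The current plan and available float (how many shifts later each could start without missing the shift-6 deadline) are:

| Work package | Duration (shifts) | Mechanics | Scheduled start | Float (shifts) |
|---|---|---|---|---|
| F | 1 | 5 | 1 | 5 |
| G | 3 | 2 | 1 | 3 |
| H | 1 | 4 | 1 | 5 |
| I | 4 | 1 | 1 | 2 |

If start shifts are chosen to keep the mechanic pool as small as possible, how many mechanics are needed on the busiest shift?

5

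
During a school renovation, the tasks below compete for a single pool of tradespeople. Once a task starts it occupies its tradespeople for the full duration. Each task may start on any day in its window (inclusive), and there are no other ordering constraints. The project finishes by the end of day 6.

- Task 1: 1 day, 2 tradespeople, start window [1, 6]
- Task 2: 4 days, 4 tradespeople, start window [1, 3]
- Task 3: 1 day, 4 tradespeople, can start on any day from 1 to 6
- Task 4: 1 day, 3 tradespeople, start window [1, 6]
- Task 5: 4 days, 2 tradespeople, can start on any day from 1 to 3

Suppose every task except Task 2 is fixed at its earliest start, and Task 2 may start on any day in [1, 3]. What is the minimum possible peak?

11

Task 2@1: d1:15  d2:6  d3:6  d4:6  d5:0  d6:0 → peak 15
Task 2@2: d1:11  d2:6  d3:6  d4:6  d5:4  d6:0 → peak 11
Task 2@3: d1:11  d2:2  d3:6  d4:6  d5:4  d6:4 → peak 11
Best is Task 2@2, peak 11.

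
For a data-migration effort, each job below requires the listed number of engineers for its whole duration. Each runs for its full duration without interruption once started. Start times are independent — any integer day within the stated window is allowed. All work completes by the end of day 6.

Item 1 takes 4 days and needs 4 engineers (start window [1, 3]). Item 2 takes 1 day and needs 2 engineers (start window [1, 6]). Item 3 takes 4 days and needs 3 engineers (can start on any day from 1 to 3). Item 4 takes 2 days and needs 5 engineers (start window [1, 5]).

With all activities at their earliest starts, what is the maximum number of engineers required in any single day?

Early-start schedule: Item 1@1, Item 2@1, Item 3@1, Item 4@1.
Load per day: day 1: 14, day 2: 12, day 3: 7, day 4: 7, day 5: 0, day 6: 0.
Peak is 14.

14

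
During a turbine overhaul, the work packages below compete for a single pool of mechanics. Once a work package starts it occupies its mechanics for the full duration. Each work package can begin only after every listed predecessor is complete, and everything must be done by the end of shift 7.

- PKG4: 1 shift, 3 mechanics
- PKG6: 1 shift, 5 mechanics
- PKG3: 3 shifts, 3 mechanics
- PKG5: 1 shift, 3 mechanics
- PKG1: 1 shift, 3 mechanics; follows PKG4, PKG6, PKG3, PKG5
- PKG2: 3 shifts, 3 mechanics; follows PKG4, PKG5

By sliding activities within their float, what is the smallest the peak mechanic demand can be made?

Early-start (PKG4@1, PKG6@1, PKG3@1, PKG5@1, PKG1@4, PKG2@2) gives peak 14: s1:14  s2:6  s3:6  s4:6  s5:0  s6:0  s7:0.
Shift PKG6→2, PKG3→3, PKG1→6, PKG2→3.
Schedule PKG4@1, PKG6@2, PKG3@3, PKG5@1, PKG1@6, PKG2@3: s1:6  s2:5  s3:6  s4:6  s5:6  s6:3  s7:0 — peak 6.

6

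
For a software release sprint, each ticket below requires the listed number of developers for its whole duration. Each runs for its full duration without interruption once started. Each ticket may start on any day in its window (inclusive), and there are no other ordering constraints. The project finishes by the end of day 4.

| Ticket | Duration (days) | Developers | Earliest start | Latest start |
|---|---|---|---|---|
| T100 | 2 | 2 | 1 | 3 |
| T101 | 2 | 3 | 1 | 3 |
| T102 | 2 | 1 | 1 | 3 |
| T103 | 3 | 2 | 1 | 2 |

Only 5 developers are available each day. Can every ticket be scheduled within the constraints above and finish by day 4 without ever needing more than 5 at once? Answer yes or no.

Schedule T100@1, T101@3, T102@1, T103@1: d1:5  d2:5  d3:5  d4:3 — peak 5 ≤ 5.

yes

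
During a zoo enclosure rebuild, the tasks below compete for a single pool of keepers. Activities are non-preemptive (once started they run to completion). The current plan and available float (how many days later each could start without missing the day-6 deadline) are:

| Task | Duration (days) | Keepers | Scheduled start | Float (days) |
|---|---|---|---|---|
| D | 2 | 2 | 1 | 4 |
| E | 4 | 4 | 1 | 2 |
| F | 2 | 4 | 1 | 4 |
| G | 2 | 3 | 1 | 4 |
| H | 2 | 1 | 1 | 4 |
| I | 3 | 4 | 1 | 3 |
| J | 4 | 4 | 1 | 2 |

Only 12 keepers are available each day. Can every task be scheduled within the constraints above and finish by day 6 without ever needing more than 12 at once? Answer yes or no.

Schedule D@1, E@1, F@1, G@5, H@1, I@3, J@3: d1:11  d2:11  d3:12  d4:12  d5:11  d6:7 — peak 12 ≤ 12.

yes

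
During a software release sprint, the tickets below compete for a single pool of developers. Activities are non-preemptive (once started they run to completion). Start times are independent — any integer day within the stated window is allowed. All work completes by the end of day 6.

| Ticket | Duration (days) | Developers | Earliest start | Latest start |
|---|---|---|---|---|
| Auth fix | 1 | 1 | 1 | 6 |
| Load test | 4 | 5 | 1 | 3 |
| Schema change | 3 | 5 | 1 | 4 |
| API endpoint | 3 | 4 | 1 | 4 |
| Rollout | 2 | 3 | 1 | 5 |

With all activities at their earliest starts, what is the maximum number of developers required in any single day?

Early-start schedule: Auth fix@1, Load test@1, Schema change@1, API endpoint@1, Rollout@1.
Load per day: day 1: 18, day 2: 17, day 3: 14, day 4: 5, day 5: 0, day 6: 0.
Peak is 18.

18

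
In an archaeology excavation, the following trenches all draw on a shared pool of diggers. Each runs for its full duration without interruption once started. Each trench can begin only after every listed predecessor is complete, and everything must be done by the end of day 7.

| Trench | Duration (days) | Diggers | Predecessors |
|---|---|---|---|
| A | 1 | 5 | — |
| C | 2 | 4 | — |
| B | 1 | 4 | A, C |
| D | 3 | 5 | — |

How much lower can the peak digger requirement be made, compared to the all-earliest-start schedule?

9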